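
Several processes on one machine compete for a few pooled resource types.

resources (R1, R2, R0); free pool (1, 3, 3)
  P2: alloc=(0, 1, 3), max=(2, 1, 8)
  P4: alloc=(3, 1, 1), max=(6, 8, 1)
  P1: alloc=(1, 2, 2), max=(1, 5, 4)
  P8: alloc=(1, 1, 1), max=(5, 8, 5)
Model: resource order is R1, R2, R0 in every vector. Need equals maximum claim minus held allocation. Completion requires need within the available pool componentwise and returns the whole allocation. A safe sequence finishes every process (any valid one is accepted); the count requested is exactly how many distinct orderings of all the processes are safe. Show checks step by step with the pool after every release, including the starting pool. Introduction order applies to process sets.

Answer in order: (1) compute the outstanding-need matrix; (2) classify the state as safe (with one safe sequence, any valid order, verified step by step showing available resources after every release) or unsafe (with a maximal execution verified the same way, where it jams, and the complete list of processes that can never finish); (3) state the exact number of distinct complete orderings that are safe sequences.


(1) Need matrix, components ordered R1, R2, R0:
  P2: (2, 0, 5)
  P4: (3, 7, 0)
  P1: (0, 3, 2)
  P8: (4, 7, 4)
(2) The state is UNSAFE.
Key observation: after P1, P2 complete, (2, 6, 8) is the best the pool ever gets, yet each leftover process wants more R1.
A maximal execution: P1, P2 — then nothing else fits. Walking it through:
  pool = (1, 3, 3)
  run P1 (needs (0, 3, 2), free (1, 3, 3)); after release of (1, 2, 2) the pool is (2, 5, 5)
  run P2 (needs (2, 0, 5), free (2, 5, 5)); after release of (0, 1, 3) the pool is (2, 6, 8)
  P4 still needs (3, 7, 0) but only (2, 6, 8) is free — short on R1 and R2
  P8 still needs (4, 7, 4) but only (2, 6, 8) is free — short on R1 and R2
Permanently blocked: P4 and P8.
(3) Exactly 0 of the possible complete orderings are safe sequences.


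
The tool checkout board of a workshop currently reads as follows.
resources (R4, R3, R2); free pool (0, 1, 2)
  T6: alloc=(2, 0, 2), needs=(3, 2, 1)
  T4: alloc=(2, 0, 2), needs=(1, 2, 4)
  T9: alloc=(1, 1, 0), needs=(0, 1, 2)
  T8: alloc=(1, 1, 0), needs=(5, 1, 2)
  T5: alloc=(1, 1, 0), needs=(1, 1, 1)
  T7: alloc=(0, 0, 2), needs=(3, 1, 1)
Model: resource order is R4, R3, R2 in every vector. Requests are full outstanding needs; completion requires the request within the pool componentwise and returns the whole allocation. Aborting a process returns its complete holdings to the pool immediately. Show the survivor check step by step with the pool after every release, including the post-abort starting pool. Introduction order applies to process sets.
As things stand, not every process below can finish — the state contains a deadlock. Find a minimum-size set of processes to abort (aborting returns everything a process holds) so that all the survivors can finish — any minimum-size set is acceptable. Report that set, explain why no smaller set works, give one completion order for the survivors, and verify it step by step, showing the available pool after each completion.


The answer: abort T6.
Key observation: the returned (2, 0, 2) from T6 is what brings T4 — unrunnable before, under any order — into play at step 3.
No smaller set exists: with zero aborts the deadlock remains.
Survivors finish in the order: T9, T5, T4, T8, T7. Verifying each step (pool after the aborts first):
  pool = (2, 1, 4)
  T9 needs (0, 1, 2) <= (2, 1, 4) -> finishes; pool += (1, 1, 0) = (3, 2, 4)
  T5 needs (1, 1, 1) <= (3, 2, 4) -> finishes; pool += (1, 1, 0) = (4, 3, 4)
  T4 needs (1, 2, 4) <= (4, 3, 4) -> finishes; pool += (2, 0, 2) = (6, 3, 6)
  T8 needs (5, 1, 2) <= (6, 3, 6) -> finishes; pool += (1, 1, 0) = (7, 4, 6)
  T7 needs (3, 1, 1) <= (7, 4, 6) -> finishes; pool += (0, 0, 2) = (7, 4, 8)


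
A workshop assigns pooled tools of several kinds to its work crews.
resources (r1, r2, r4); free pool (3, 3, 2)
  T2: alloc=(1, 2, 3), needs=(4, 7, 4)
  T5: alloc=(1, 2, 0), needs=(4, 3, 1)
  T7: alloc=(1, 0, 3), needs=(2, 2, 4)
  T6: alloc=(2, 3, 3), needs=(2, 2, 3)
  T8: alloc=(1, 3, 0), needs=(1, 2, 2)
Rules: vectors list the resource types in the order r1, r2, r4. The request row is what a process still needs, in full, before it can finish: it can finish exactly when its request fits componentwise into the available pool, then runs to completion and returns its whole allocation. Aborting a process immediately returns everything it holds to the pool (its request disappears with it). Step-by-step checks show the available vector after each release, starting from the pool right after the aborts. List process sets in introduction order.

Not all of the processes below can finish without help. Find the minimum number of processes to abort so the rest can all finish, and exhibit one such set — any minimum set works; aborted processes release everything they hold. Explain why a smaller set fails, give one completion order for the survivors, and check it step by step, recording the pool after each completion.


Minimum abort set: T7.
Key observation: aborting T7 returns (1, 0, 3), and T2 — hopeless before — runs at step 3 with the returned capacity in the pool.
Minimality: the empty abort set fails — the state is deadlocked as it stands.
Survivors finish in the order: T8, T5, T2, T6. Verifying each step (pool after the aborts first):
  pool = (4, 3, 5)
  run T8 (needs (1, 2, 2), free (4, 3, 5)); after release of (1, 3, 0) the pool is (5, 6, 5)
  run T5 (needs (4, 3, 1), free (5, 6, 5)); after release of (1, 2, 0) the pool is (6, 8, 5)
  run T2 (needs (4, 7, 4), free (6, 8, 5)); after release of (1, 2, 3) the pool is (7, 10, 8)
  run T6 (needs (2, 2, 3), free (7, 10, 8)); after release of (2, 3, 3) the pool is (9, 13, 11)


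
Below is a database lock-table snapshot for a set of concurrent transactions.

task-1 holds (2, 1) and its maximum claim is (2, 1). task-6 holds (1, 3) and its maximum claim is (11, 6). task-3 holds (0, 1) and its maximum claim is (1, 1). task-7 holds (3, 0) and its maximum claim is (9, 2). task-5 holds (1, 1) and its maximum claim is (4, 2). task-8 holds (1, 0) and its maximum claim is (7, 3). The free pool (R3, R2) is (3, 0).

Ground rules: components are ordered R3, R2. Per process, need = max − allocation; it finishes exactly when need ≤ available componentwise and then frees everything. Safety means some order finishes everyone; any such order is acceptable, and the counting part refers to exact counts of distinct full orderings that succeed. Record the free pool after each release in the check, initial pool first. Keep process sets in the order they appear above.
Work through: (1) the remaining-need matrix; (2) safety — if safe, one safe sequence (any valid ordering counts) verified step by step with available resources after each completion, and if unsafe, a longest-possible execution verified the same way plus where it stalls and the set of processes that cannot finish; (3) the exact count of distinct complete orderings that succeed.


(1) Need matrix, components ordered R3, R2:
  task-1: (0, 0)
  task-6: (10, 3)
  task-3: (1, 0)
  task-7: (6, 2)
  task-5: (3, 1)
  task-8: (6, 3)
(2) SAFE. One safe sequence: task-1, task-5, task-3, task-7, task-8, task-6.
Key observation: task-5 marks the first exact bind of the order: its need (3, 1) fits the free (5, 1) with zero slack on a requested resource.
Verifying each step:
  pool = (3, 0)
  run task-1 (needs (0, 0), free (3, 0)); after release of (2, 1) the pool is (5, 1)
  run task-5 (needs (3, 1), free (5, 1)); after release of (1, 1) the pool is (6, 2)
  run task-3 (needs (1, 0), free (6, 2)); after release of (0, 1) the pool is (6, 3)
  run task-7 (needs (6, 2), free (6, 3)); after release of (3, 0) the pool is (9, 3)
  run task-8 (needs (6, 3), free (9, 3)); after release of (1, 0) the pool is (10, 3)
  run task-6 (needs (10, 3), free (10, 3)); after release of (1, 3) the pool is (11, 6)
(3) Exactly 9 of the possible complete orderings are safe sequences.


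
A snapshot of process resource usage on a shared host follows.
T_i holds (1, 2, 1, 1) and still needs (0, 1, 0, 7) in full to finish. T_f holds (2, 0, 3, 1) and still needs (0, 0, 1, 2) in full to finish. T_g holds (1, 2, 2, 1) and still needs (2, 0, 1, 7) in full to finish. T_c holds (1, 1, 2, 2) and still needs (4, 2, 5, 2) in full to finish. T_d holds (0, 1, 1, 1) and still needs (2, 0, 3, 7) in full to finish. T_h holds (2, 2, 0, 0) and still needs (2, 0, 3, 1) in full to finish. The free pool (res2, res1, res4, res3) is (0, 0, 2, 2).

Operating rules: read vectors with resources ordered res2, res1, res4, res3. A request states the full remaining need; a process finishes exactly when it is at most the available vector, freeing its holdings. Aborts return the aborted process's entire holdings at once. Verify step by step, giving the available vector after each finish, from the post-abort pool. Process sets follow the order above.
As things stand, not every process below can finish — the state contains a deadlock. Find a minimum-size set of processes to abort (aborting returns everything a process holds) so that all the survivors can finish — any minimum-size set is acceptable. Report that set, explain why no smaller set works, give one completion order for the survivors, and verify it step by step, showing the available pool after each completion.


The answer: abort T_i and T_d.
Key observation: T_g was stuck for good until T_i and T_d gave back (1, 3, 2, 2); in the order shown it finishes at step 4.
Why nothing smaller works — every single abort fails: T_i alone leaves T_g blocked (short on res3); T_f alone leaves T_i blocked (short on res3); T_g alone leaves T_i blocked (short on res3); T_c alone leaves T_i blocked (short on res3); T_d alone leaves T_i blocked (short on res3); T_h alone leaves T_i blocked (short on res3).
Survivors finish in the order: T_f, T_h, T_c, T_g. Walking it through (pool after the aborts first):
  pool = (1, 3, 4, 4)
  T_f: need (0, 0, 1, 2) fits (1, 3, 4, 4); releases (2, 0, 3, 1), pool now (3, 3, 7, 5)
  T_h: need (2, 0, 3, 1) fits (3, 3, 7, 5); releases (2, 2, 0, 0), pool now (5, 5, 7, 5)
  T_c: need (4, 2, 5, 2) fits (5, 5, 7, 5); releases (1, 1, 2, 2), pool now (6, 6, 9, 7)
  T_g: need (2, 0, 1, 7) fits (6, 6, 9, 7); releases (1, 2, 2, 1), pool now (7, 8, 11, 8)


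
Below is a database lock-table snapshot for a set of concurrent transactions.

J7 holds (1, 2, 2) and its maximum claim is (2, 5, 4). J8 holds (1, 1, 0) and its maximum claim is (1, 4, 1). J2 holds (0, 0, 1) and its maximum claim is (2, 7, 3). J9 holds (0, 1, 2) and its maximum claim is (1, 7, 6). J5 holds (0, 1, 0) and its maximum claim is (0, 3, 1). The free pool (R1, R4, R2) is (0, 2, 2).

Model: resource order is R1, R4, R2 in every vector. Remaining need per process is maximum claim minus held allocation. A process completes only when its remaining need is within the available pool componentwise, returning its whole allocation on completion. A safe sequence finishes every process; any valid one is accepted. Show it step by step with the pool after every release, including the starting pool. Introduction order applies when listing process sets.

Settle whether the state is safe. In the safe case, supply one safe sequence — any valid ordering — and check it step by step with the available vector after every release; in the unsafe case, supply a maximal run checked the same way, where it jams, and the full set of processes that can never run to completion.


The state is SAFE; one workable sequence: J5, J8, J7, J9, J2.
Key observation: J5 is the earliest step where a requested resource binds exactly: need (0, 2, 1), pool (0, 2, 2) at its turn.
Step-by-step check:
  pool = (0, 2, 2)
  J5 needs (0, 2, 1) <= (0, 2, 2) -> finishes; pool += (0, 1, 0) = (0, 3, 2)
  J8 needs (0, 3, 1) <= (0, 3, 2) -> finishes; pool += (1, 1, 0) = (1, 4, 2)
  J7 needs (1, 3, 2) <= (1, 4, 2) -> finishes; pool += (1, 2, 2) = (2, 6, 4)
  J9 needs (1, 6, 4) <= (2, 6, 4) -> finishes; pool += (0, 1, 2) = (2, 7, 6)
  J2 needs (2, 7, 2) <= (2, 7, 6) -> finishes; pool += (0, 0, 1) = (2, 7, 7)


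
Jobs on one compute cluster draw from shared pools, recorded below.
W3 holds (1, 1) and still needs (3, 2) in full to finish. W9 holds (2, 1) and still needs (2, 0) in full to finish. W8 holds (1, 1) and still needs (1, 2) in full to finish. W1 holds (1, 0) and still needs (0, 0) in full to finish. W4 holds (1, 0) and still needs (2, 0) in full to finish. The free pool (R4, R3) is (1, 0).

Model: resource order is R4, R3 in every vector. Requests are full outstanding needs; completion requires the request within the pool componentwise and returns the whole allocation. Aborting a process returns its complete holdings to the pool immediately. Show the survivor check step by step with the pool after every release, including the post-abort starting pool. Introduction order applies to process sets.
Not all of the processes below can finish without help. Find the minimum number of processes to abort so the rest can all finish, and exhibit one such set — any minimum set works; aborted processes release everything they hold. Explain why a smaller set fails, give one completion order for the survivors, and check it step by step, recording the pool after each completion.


Minimum abort set: W3.
Key observation: W8 had no path to completion before; after the abort of W3 ((1, 1) returned), step 3 is where it fits.
No smaller set exists: with zero aborts the deadlock remains.
The survivors complete as W9, W1, W8, W4. Check, step by step (starting from the post-abort pool):
  pool = (2, 1)
  W9: need (2, 0) fits (2, 1); releases (2, 1), pool now (4, 2)
  W1: need (0, 0) fits (4, 2); releases (1, 0), pool now (5, 2)
  W8: need (1, 2) fits (5, 2); releases (1, 1), pool now (6, 3)
  W4: need (2, 0) fits (6, 3); releases (1, 0), pool now (7, 3)


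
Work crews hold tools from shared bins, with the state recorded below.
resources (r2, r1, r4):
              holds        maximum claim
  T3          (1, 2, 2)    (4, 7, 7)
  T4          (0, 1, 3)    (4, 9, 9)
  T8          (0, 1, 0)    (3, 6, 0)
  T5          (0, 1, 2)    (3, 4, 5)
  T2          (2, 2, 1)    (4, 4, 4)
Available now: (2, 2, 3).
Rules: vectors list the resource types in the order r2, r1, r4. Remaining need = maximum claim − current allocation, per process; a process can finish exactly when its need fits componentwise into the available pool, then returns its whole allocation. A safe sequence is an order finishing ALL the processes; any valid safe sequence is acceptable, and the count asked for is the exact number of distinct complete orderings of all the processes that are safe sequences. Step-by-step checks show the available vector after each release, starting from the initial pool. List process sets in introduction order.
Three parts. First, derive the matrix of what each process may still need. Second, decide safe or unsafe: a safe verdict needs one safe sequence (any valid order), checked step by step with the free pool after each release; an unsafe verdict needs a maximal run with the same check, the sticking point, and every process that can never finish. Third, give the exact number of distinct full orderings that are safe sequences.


(1) Need matrix, components ordered r2, r1, r4:
  T3: (3, 5, 5)
  T4: (4, 8, 6)
  T8: (3, 5, 0)
  T5: (3, 3, 3)
  T2: (2, 2, 3)
(2) SAFE — a valid safe sequence is T2, T5, T8, T3, T4.
Key observation: the order's first zero-slack moment is T2 ((2, 2, 3) needed, (2, 2, 3) free — a requested resource with nothing to spare).
Check, step by step:
  pool = (2, 2, 3)
  T2: need (2, 2, 3) fits (2, 2, 3); releases (2, 2, 1), pool now (4, 4, 4)
  T5: need (3, 3, 3) fits (4, 4, 4); releases (0, 1, 2), pool now (4, 5, 6)
  T8: need (3, 5, 0) fits (4, 5, 6); releases (0, 1, 0), pool now (4, 6, 6)
  T3: need (3, 5, 5) fits (4, 6, 6); releases (1, 2, 2), pool now (5, 8, 8)
  T4: need (4, 8, 6) fits (5, 8, 8); releases (0, 1, 3), pool now (5, 9, 11)
(3) Precisely 2 of the possible complete orderings are safe sequences.


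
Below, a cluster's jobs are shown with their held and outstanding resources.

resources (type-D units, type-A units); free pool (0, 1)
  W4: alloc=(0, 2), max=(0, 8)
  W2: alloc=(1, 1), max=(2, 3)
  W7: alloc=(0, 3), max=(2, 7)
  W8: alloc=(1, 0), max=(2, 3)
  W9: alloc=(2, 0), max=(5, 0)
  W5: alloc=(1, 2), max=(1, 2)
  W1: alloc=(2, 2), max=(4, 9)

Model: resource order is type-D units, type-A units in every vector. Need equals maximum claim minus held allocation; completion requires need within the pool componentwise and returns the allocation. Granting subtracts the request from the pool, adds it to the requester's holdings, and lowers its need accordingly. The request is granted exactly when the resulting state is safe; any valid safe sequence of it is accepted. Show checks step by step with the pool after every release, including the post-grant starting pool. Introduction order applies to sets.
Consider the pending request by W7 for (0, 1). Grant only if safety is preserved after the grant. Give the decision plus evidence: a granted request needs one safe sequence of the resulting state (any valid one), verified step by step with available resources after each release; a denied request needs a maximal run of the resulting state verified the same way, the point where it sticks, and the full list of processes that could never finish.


GRANT — the state after the grant stays safe, e.g. via W5, W2, W8, W9, W7, W4, W1.
Key observation: (0, 0) free after granting still covers W5 first, and each release covers the next.
Step-by-step check of the post-grant state:
  pool = (0, 0)
  run W5 (needs (0, 0), free (0, 0)); after release of (1, 2) the pool is (1, 2)
  run W2 (needs (1, 2), free (1, 2)); after release of (1, 1) the pool is (2, 3)
  run W8 (needs (1, 3), free (2, 3)); after release of (1, 0) the pool is (3, 3)
  run W9 (needs (3, 0), free (3, 3)); after release of (2, 0) the pool is (5, 3)
  run W7 (needs (2, 3), free (5, 3)); after release of (0, 4) the pool is (5, 7)
  run W4 (needs (0, 6), free (5, 7)); after release of (0, 2) the pool is (5, 9)
  run W1 (needs (2, 7), free (5, 9)); after release of (2, 2) the pool is (7, 11)


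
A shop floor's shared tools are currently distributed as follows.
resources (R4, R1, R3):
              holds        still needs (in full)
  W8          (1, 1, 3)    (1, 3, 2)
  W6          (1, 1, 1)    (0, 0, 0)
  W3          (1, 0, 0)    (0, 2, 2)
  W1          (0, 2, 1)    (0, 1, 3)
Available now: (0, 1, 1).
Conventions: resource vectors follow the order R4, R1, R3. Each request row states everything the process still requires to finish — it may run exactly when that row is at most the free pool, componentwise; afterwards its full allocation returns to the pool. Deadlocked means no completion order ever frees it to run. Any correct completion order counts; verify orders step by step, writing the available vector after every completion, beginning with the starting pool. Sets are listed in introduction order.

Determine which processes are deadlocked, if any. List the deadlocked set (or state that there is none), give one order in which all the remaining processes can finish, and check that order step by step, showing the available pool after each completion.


Deadlocked: W8 and W1.
Key observation: after W6, W3 the pool peaks at (2, 2, 2), and each blocked process is short somewhere: W8 on R1; W1 on R3.
One completion order for the rest: W6, W3. Check, step by step:
  pool = (0, 1, 1)
  run W6 (needs (0, 0, 0), free (0, 1, 1)); after release of (1, 1, 1) the pool is (1, 2, 2)
  run W3 (needs (0, 2, 2), free (1, 2, 2)); after release of (1, 0, 0) the pool is (2, 2, 2)
The stuck group stays short no matter what:
  W8 still needs (1, 3, 2) but only (2, 2, 2) is free — short on R1
  W1 still needs (0, 1, 3) but only (2, 2, 2) is free — short on R3


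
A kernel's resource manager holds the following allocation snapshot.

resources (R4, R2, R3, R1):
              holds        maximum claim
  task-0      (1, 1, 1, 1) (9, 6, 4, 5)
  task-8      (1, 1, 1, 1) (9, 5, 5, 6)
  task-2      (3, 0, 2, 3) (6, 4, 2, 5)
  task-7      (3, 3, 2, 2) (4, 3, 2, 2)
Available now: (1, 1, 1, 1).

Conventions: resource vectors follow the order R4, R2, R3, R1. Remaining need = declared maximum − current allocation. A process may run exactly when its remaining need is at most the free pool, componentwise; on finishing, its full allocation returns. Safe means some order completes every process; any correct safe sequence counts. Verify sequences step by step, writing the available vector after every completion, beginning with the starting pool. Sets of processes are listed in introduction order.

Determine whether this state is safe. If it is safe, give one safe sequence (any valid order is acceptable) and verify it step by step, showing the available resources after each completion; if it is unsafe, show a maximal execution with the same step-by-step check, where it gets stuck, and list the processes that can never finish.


The state is UNSAFE.
Key observation: once task-7, task-2 finish, the pool peaks at (7, 4, 5, 6) — and every remaining process still needs more R4 than that.
The run task-7, task-2 cannot be extended any further. Walking it through:
  pool = (1, 1, 1, 1)
  task-7: need (1, 0, 0, 0) fits (1, 1, 1, 1); releases (3, 3, 2, 2), pool now (4, 4, 3, 3)
  task-2: need (3, 4, 0, 2) fits (4, 4, 3, 3); releases (3, 0, 2, 3), pool now (7, 4, 5, 6)
  task-0 cannot run: need (8, 5, 3, 4) vs free (7, 4, 5, 6) (insufficient R4 and R2)
  task-8 cannot run: need (8, 4, 4, 5) vs free (7, 4, 5, 6) (insufficient R4)
Permanently blocked: task-0 and task-8.


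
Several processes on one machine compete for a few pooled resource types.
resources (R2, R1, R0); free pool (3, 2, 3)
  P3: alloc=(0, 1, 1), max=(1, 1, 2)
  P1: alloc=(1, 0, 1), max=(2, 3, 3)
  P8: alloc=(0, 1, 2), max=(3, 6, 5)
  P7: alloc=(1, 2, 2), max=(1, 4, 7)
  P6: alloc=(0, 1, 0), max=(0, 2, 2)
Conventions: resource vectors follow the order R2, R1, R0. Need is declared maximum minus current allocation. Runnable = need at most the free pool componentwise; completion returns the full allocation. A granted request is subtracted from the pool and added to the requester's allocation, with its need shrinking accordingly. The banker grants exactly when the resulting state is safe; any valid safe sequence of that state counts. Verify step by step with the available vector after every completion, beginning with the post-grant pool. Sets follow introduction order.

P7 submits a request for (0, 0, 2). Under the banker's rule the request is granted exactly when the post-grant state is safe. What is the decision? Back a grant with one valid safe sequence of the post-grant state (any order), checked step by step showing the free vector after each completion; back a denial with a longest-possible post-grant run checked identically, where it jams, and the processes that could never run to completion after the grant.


GRANT: granting preserves safety; a valid post-grant sequence is P3, P1, P7, P8, P6.
Key observation: post-grant, (3, 2, 1) remains, and an order beginning with P3 completes everyone.
Verifying the post-grant state step by step:
  pool = (3, 2, 1)
  run P3 (needs (1, 0, 1), free (3, 2, 1)); after release of (0, 1, 1) the pool is (3, 3, 2)
  run P1 (needs (1, 3, 2), free (3, 3, 2)); after release of (1, 0, 1) the pool is (4, 3, 3)
  run P7 (needs (0, 2, 3), free (4, 3, 3)); after release of (1, 2, 4) the pool is (5, 5, 7)
  run P8 (needs (3, 5, 3), free (5, 5, 7)); after release of (0, 1, 2) the pool is (5, 6, 9)
  run P6 (needs (0, 1, 2), free (5, 6, 9)); after release of (0, 1, 0) the pool is (5, 7, 9)


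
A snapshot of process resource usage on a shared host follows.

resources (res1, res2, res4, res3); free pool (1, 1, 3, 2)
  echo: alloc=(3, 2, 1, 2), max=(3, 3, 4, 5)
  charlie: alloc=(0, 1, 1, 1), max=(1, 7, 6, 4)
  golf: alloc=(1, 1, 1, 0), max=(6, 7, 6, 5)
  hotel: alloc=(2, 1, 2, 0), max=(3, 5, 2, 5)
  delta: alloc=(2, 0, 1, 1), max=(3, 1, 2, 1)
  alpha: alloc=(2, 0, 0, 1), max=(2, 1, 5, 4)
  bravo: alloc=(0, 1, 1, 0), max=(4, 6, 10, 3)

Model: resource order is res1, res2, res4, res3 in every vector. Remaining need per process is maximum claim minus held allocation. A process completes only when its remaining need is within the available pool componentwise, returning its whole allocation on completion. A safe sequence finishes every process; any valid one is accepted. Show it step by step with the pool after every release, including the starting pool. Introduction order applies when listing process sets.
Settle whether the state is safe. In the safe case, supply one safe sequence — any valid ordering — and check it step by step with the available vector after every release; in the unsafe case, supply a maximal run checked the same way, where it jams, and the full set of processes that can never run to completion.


The state is UNSAFE.
Key observation: no order helps: past delta, echo, alpha, the free pool tops out at (8, 3, 5, 6), below what each blocked process needs in res2.
A maximal execution: delta, echo, alpha — then nothing else fits. Check, step by step:
  pool = (1, 1, 3, 2)
  run delta (needs (1, 1, 1, 0), free (1, 1, 3, 2)); after release of (2, 0, 1, 1) the pool is (3, 1, 4, 3)
  run echo (needs (0, 1, 3, 3), free (3, 1, 4, 3)); after release of (3, 2, 1, 2) the pool is (6, 3, 5, 5)
  run alpha (needs (0, 1, 5, 3), free (6, 3, 5, 5)); after release of (2, 0, 0, 1) the pool is (8, 3, 5, 6)
  charlie cannot run: need (1, 6, 5, 3) vs free (8, 3, 5, 6) (insufficient res2)
  golf cannot run: need (5, 6, 5, 5) vs free (8, 3, 5, 6) (insufficient res2)
  hotel cannot run: need (1, 4, 0, 5) vs free (8, 3, 5, 6) (insufficient res2)
  bravo cannot run: need (4, 5, 9, 3) vs free (8, 3, 5, 6) (insufficient res2 and res4)
Never able to finish: charlie, golf, hotel and bravo.


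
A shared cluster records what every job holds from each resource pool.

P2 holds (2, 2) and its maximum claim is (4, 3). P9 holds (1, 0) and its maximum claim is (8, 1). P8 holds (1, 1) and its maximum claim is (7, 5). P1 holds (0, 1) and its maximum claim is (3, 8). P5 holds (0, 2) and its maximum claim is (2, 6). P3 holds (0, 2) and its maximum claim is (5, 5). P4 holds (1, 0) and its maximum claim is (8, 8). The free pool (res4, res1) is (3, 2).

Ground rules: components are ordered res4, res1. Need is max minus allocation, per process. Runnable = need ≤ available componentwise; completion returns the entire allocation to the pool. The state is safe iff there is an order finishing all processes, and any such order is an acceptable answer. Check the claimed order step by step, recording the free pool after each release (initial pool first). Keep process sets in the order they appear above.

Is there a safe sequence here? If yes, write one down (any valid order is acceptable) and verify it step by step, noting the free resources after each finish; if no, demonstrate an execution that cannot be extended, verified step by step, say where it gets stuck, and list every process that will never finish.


UNSAFE — no complete ordering exists.
Key observation: no order helps: past P2, P5, P3, P1, the free pool tops out at (5, 9), below what each blocked process needs in res4.
The run P2, P5, P3, P1 cannot be extended any further. Step-by-step check:
  pool = (3, 2)
  run P2 (needs (2, 1), free (3, 2)); after release of (2, 2) the pool is (5, 4)
  run P5 (needs (2, 4), free (5, 4)); after release of (0, 2) the pool is (5, 6)
  run P3 (needs (5, 3), free (5, 6)); after release of (0, 2) the pool is (5, 8)
  run P1 (needs (3, 7), free (5, 8)); after release of (0, 1) the pool is (5, 9)
  P9 cannot run: need (7, 1) vs free (5, 9) (insufficient res4)
  P8 cannot run: need (6, 4) vs free (5, 9) (insufficient res4)
  P4 cannot run: need (7, 8) vs free (5, 9) (insufficient res4)
Permanently blocked: P9, P8 and P4.


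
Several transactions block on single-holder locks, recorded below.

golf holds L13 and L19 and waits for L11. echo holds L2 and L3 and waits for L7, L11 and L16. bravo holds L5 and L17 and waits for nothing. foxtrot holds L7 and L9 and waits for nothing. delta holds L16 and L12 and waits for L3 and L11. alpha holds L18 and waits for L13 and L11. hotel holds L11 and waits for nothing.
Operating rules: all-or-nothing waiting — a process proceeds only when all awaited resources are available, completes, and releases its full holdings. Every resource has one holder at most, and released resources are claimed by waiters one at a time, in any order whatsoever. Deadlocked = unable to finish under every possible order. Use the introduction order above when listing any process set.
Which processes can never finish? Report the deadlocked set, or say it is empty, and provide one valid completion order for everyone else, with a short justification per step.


The deadlocked set is echo and delta.
Key observation: along echo -> delta -> echo, each member waits on what the next one holds — a deadlock; no other process is dragged down with it.
One completion order for the rest: hotel, golf, alpha, foxtrot, bravo.
Step-by-step check:
  hotel: no waits; runs immediately, freeing L11
  golf waits on L11 — all released -> runs and releases L13 and L19
  alpha waits on L13 and L11 — all released -> runs and releases L18
  foxtrot: no waits; runs immediately, freeing L7 and L9
  bravo: no waits; runs immediately, freeing L5 and L17


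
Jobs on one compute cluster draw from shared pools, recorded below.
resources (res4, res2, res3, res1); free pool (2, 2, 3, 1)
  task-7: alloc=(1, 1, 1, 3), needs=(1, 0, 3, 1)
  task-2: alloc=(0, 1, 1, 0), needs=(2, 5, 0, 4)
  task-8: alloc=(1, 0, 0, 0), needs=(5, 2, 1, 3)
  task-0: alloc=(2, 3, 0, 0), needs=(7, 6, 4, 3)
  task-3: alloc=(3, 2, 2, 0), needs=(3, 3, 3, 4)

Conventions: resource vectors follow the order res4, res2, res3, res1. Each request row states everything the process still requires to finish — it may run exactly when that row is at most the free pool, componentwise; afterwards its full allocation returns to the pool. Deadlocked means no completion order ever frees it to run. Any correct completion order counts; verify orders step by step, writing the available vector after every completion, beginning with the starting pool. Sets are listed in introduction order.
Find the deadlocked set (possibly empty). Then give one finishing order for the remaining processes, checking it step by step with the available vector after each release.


The deadlocked set is empty.
Key observation: task-7 leads a chain of completions in which each release enables another process.
A valid finishing order for the others: task-7, task-3, task-2, task-8, task-0. Walking it through:
  pool = (2, 2, 3, 1)
  task-7: need (1, 0, 3, 1) fits (2, 2, 3, 1); releases (1, 1, 1, 3), pool now (3, 3, 4, 4)
  task-3: need (3, 3, 3, 4) fits (3, 3, 4, 4); releases (3, 2, 2, 0), pool now (6, 5, 6, 4)
  task-2: need (2, 5, 0, 4) fits (6, 5, 6, 4); releases (0, 1, 1, 0), pool now (6, 6, 7, 4)
  task-8: need (5, 2, 1, 3) fits (6, 6, 7, 4); releases (1, 0, 0, 0), pool now (7, 6, 7, 4)
  task-0: need (7, 6, 4, 3) fits (7, 6, 7, 4); releases (2, 3, 0, 0), pool now (9, 9, 7, 4)


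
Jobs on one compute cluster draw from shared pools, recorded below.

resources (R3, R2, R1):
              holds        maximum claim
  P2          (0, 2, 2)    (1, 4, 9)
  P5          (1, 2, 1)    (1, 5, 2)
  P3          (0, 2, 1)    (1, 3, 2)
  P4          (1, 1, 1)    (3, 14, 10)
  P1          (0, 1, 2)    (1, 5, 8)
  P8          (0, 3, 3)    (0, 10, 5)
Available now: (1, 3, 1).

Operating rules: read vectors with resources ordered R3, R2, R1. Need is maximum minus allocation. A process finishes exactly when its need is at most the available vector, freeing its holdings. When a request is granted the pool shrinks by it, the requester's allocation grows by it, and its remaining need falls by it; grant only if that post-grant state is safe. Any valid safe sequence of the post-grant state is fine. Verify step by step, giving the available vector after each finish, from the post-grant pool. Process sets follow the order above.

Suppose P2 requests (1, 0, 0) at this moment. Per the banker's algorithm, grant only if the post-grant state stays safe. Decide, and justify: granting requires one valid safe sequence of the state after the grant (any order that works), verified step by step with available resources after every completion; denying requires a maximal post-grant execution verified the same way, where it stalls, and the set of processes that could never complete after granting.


GRANT. The post-grant state is safe; one safe sequence: P5, P3, P8, P1, P2, P4.
Key observation: after the grant the pool drops to (0, 3, 1), which still lets P5 finish first and unwind the rest.
Verifying the post-grant state step by step:
  pool = (0, 3, 1)
  P5: need (0, 3, 1) fits (0, 3, 1); releases (1, 2, 1), pool now (1, 5, 2)
  P3: need (1, 1, 1) fits (1, 5, 2); releases (0, 2, 1), pool now (1, 7, 3)
  P8: need (0, 7, 2) fits (1, 7, 3); releases (0, 3, 3), pool now (1, 10, 6)
  P1: need (1, 4, 6) fits (1, 10, 6); releases (0, 1, 2), pool now (1, 11, 8)
  P2: need (0, 2, 7) fits (1, 11, 8); releases (1, 2, 2), pool now (2, 13, 10)
  P4: need (2, 13, 9) fits (2, 13, 10); releases (1, 1, 1), pool now (3, 14, 11)


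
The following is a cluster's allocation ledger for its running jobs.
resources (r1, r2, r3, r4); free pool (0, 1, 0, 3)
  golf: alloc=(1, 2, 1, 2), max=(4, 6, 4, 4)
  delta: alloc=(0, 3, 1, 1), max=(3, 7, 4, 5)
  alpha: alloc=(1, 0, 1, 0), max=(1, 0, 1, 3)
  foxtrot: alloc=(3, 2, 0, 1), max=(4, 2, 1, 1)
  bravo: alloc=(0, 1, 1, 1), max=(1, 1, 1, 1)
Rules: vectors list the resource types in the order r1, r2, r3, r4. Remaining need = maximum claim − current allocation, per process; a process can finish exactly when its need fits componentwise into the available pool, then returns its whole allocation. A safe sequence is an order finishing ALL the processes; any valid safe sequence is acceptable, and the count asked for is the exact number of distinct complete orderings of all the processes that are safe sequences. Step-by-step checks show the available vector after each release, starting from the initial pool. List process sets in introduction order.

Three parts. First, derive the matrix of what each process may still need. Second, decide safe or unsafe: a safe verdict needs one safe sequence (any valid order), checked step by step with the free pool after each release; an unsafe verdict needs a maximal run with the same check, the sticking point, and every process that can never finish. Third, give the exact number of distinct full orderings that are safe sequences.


(1) Need matrix, components ordered r1, r2, r3, r4:
  golf: (3, 4, 3, 2)
  delta: (3, 4, 3, 4)
  alpha: (0, 0, 0, 3)
  foxtrot: (1, 0, 1, 0)
  bravo: (1, 0, 0, 0)
(2) UNSAFE — no complete ordering exists.
Key observation: r3 is the bottleneck — with alpha, foxtrot, bravo done the pool holds (4, 4, 2, 5), short of every remaining need.
Going as far as possible: alpha, foxtrot, bravo; after that, nothing fits. Check, step by step:
  pool = (0, 1, 0, 3)
  alpha needs (0, 0, 0, 3) <= (0, 1, 0, 3) -> finishes; pool += (1, 0, 1, 0) = (1, 1, 1, 3)
  foxtrot needs (1, 0, 1, 0) <= (1, 1, 1, 3) -> finishes; pool += (3, 2, 0, 1) = (4, 3, 1, 4)
  bravo needs (1, 0, 0, 0) <= (4, 3, 1, 4) -> finishes; pool += (0, 1, 1, 1) = (4, 4, 2, 5)
  golf still needs (3, 4, 3, 2) but only (4, 4, 2, 5) is free — short on r3
  delta still needs (3, 4, 3, 4) but only (4, 4, 2, 5) is free — short on r3
Permanently blocked: golf and delta.
(3) The exact count: 0 of the possible complete orderings are safe sequences.


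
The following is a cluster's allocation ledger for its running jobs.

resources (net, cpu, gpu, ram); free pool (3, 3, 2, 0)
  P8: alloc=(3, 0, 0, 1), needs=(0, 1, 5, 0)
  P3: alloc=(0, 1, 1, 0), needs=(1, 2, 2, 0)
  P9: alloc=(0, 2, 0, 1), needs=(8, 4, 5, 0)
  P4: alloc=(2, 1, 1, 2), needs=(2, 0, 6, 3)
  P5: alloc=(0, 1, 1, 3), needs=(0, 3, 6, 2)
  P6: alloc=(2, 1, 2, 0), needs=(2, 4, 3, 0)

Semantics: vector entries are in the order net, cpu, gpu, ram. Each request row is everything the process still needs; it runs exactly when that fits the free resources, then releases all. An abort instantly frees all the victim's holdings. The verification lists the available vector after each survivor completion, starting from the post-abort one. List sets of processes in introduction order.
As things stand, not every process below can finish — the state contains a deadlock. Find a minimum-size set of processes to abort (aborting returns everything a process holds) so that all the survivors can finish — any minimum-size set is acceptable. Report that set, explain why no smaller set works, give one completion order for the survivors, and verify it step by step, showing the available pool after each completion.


The answer: abort P5.
Key observation: no ordering could ever have run P4 before the abort of P5; with (0, 1, 1, 3) back in the pool it fits at step 3.
Minimality: the empty abort set fails — the state is deadlocked as it stands.
Survivors finish in the order: P3, P6, P4, P8, P9. Verifying each step (pool after the aborts first):
  pool = (3, 4, 3, 3)
  run P3 (needs (1, 2, 2, 0), free (3, 4, 3, 3)); after release of (0, 1, 1, 0) the pool is (3, 5, 4, 3)
  run P6 (needs (2, 4, 3, 0), free (3, 5, 4, 3)); after release of (2, 1, 2, 0) the pool is (5, 6, 6, 3)
  run P4 (needs (2, 0, 6, 3), free (5, 6, 6, 3)); after release of (2, 1, 1, 2) the pool is (7, 7, 7, 5)
  run P8 (needs (0, 1, 5, 0), free (7, 7, 7, 5)); after release of (3, 0, 0, 1) the pool is (10, 7, 7, 6)
  run P9 (needs (8, 4, 5, 0), free (10, 7, 7, 6)); after release of (0, 2, 0, 1) the pool is (10, 9, 7, 7)


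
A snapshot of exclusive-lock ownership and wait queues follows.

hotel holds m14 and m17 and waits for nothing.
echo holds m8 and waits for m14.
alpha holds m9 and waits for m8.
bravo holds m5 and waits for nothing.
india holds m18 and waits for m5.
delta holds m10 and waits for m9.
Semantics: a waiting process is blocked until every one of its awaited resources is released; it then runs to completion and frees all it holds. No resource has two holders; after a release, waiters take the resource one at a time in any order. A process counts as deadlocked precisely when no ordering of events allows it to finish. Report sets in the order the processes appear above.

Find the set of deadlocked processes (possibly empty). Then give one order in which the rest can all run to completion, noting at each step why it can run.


The deadlocked set is empty.
Key observation: all waits point, directly or indirectly, at processes that can finish, so nothing is permanently blocked.
One completion order for the rest: hotel, echo, alpha, delta, bravo, india.
Check, step by step:
  hotel: no waits; runs immediately, freeing m14 and m17
  run echo (all its waits — m14 — are resolved); releases m8
  run alpha (all its waits — m8 — are resolved); releases m9
  run delta (all its waits — m9 — are resolved); releases m10
  bravo: no waits; runs immediately, freeing m5
  run india (all its waits — m5 — are resolved); releases m18


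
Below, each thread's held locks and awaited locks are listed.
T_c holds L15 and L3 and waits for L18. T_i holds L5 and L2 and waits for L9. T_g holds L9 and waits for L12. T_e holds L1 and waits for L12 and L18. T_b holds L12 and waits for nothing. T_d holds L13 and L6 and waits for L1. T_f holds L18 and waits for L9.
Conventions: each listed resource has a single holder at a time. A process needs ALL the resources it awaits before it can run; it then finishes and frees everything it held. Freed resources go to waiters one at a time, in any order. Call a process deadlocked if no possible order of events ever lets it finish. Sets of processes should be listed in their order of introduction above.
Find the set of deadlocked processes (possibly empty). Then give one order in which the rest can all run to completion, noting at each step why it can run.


Nothing here is deadlocked.
Key observation: all waits point, directly or indirectly, at processes that can finish, so nothing is permanently blocked.
A valid finishing order for the others: T_b, T_g, T_f, T_e, T_d, T_c, T_i.
Step-by-step check:
  T_b waits on nothing -> runs at once and releases L12
  run T_g (all its waits — L12 — are resolved); releases L9
  run T_f (all its waits — L9 — are resolved); releases L18
  run T_e (all its waits — L12 and L18 — are resolved); releases L1
  run T_d (all its waits — L1 — are resolved); releases L13 and L6
  run T_c (all its waits — L18 — are resolved); releases L15 and L3
  run T_i (all its waits — L9 — are resolved); releases L5 and L2
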